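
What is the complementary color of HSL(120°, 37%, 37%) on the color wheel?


Complement = opposite side of color wheel = hue + 180°
H' = (120 + 180) mod 360 = 300°
S and L unchanged.
= HSL(300°, 37%, 37%)


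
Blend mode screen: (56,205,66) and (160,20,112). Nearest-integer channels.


Screen: C = 255 - (255-A)×(255-B)/255, rounded to nearest integer
R: 255 - (255-56)×(255-160)/255 = 255 - 18905/255 ≈ 255 - 74.137 = 180.863 → 181
G: 255 - (255-205)×(255-20)/255 = 255 - 11750/255 ≈ 255 - 46.078 = 208.922 → 209
B: 255 - (255-66)×(255-112)/255 = 255 - 27027/255 ≈ 255 - 105.988 = 149.012 → 149
= RGB(181, 209, 149)


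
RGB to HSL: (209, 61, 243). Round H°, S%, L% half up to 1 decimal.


Normalize: R'=209/255≈0.8196, G'=61/255≈0.2392, B'=243/255≈0.9529
Max=243/255, Min=61/255, Δ=Max-Min=182/255
L = (Max+Min)/2 = (243+61)/510 = 304/510 = 0.59607… → L = 59.6%
L > 0.5 → S = Δ/(2-Max-Min) = 182/(510-243-61) = 182/206 = 0.88349… → S = 88.3%
(the 1/255 factors cancel in S and H, so raw channel differences can be used)
Max is B' → H = 60 × ((R-G)/Δ + 4) = 60 × ((209-61)/182 + 4)
  148/182 + 4 = 0.8131… + 4 = 4.8131…
  H = 60 × 4.8131… = 288.791…° → H = 288.8°
= HSL(288.8°, 88.3%, 59.6%)


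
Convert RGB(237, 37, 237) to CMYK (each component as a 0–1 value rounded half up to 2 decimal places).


R'=237/255≈0.9294, G'=37/255≈0.1451, B'=237/255≈0.9294
K = 1 - max(R',G',B') = 1 - 237/255 = 18/255 = 0.07058… → 0.07
(1-R'-K)/(1-K) simplifies to (max-R)/max with max = 237:
C = (237-237)/237 = 0/237 = 0 → 0.00
M = (237-37)/237 = 200/237 = 0.84388… → 0.84
Y = (237-237)/237 = 0/237 = 0 → 0.00
= CMYK(0.00, 0.84, 0.00, 0.07)


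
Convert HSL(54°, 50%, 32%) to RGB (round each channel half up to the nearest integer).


H=54°, S=0.50, L=0.32
C = (1-|2L-1|)×S = (1-|-0.36|)×0.50 = 0.32
H' = H/60 = 54/60 ≈ 0.9000; X = C×(1-|H' mod 2 - 1|) = 0.288
m = L - C/2 = 0.32 - 0.16 = 0.16
Sector ⌊H'⌋ = 0 → (R',G',B') = (0.32, 0.288, 0.0)
RGB = ((R'+m)×255, (G'+m)×255, (B'+m)×255) = (122.4, 114.24, 40.8)
Round half up → RGB(122, 114, 41)


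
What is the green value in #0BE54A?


Color: #0BE54A
R = 0B = 11
G = E5 = 229
B = 4A = 74
Green = 229


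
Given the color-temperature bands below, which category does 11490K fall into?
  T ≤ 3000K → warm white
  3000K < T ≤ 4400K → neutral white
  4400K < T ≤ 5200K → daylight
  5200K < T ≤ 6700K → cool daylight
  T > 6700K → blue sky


Temperature: 11490K
11490K > 6700K → blue sky
Classification: blue sky


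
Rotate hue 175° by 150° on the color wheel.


New hue = (H + rotation) mod 360
New hue = (175 + 150) mod 360
= 325 mod 360
= 325°


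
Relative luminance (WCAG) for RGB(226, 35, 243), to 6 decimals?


Linearize each channel (sRGB transfer function): c = v/255; c_lin = c/12.92 if c ≤ 0.04045, else ((c+0.055)/1.055)^2.4
  R: 226/255 ≈ 0.886275 > 0.04045 → ((0.886275+0.055)/1.055)^2.4 ≈ 0.760525
  G: 35/255 ≈ 0.137255 > 0.04045 → ((0.137255+0.055)/1.055)^2.4 ≈ 0.016807
  B: 243/255 ≈ 0.952941 > 0.04045 → ((0.952941+0.055)/1.055)^2.4 ≈ 0.896269
R_lin = 0.760525, G_lin = 0.016807, B_lin = 0.896269
L = 0.2126×R + 0.7152×G + 0.0722×B
L = 0.2126×0.760525 + 0.7152×0.016807 + 0.0722×0.896269
L ≈ 0.238419


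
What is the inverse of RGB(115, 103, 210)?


Invert: (255-R, 255-G, 255-B)
R: 255-115 = 140
G: 255-103 = 152
B: 255-210 = 45
= RGB(140, 152, 45)


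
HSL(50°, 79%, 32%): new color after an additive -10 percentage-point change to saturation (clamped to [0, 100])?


Original S = 79%
Adjustment = -10 percentage points
New S = 79 + (-10) = 69
Clamp to [0, 100] → 69
= HSL(50°, 69%, 32%)


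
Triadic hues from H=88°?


Triadic: equally spaced at 120° intervals
H1 = 88°
H2 = (88 + 120) mod 360 = 208°
H3 = (88 + 240) mod 360 = 328°
Triadic = 88°, 208°, 328°


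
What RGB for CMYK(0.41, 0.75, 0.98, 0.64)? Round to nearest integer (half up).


R = 255 × (1-C) × (1-K) = 255 × 0.59 × 0.36 = 54.162 → 54
G = 255 × (1-M) × (1-K) = 255 × 0.25 × 0.36 = 22.95 → 23
B = 255 × (1-Y) × (1-K) = 255 × 0.02 × 0.36 = 1.836 → 2
= RGB(54, 23, 2)


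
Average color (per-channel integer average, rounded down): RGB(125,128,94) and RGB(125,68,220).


Midpoint: each channel = ⌊(C₁+C₂)/2⌋
R: ⌊(125+125)/2⌋ = 125
G: ⌊(128+68)/2⌋ = 98
B: ⌊(94+220)/2⌋ = 157
= RGB(125, 98, 157)


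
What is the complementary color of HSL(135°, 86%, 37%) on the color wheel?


Complement = opposite side of color wheel = hue + 180°
H' = (135 + 180) mod 360 = 315°
S and L unchanged.
= HSL(315°, 86%, 37%)


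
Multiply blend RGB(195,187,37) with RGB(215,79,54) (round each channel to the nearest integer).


Multiply: C = A×B/255, rounded to nearest integer
R: 195×215/255 = 41925/255 ≈ 164.412 → 164
G: 187×79/255 = 14773/255 ≈ 57.933 → 58
B: 37×54/255 = 1998/255 ≈ 7.835 → 8
= RGB(164, 58, 8)


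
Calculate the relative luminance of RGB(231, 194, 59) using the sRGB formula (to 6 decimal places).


Linearize each channel (sRGB transfer function): c = v/255; c_lin = c/12.92 if c ≤ 0.04045, else ((c+0.055)/1.055)^2.4
  R: 231/255 ≈ 0.905882 > 0.04045 → ((0.905882+0.055)/1.055)^2.4 ≈ 0.799103
  G: 194/255 ≈ 0.760784 > 0.04045 → ((0.760784+0.055)/1.055)^2.4 ≈ 0.539479
  B: 59/255 ≈ 0.231373 > 0.04045 → ((0.231373+0.055)/1.055)^2.4 ≈ 0.043735
R_lin = 0.799103, G_lin = 0.539479, B_lin = 0.043735
L = 0.2126×R + 0.7152×G + 0.0722×B
L = 0.2126×0.799103 + 0.7152×0.539479 + 0.0722×0.043735
L ≈ 0.558883


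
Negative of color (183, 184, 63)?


Invert: (255-R, 255-G, 255-B)
R: 255-183 = 72
G: 255-184 = 71
B: 255-63 = 192
= RGB(72, 71, 192)


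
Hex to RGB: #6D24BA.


6D → 109 (R)
24 → 36 (G)
BA → 186 (B)
= RGB(109, 36, 186)


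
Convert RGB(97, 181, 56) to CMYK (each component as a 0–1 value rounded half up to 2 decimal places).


R'=97/255≈0.3804, G'=181/255≈0.7098, B'=56/255≈0.2196
K = 1 - max(R',G',B') = 1 - 181/255 = 74/255 = 0.29019… → 0.29
(1-R'-K)/(1-K) simplifies to (max-R)/max with max = 181:
C = (181-97)/181 = 84/181 = 0.46408… → 0.46
M = (181-181)/181 = 0/181 = 0 → 0.00
Y = (181-56)/181 = 125/181 = 0.69060… → 0.69
= CMYK(0.46, 0.00, 0.69, 0.29)


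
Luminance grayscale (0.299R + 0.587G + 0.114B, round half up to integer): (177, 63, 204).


Gray = 0.299×R + 0.587×G + 0.114×B
Gray = 0.299×177 + 0.587×63 + 0.114×204
Gray = 52.923 + 36.981 + 23.256
Gray = 113.160 → round half up → 113
Gray = 113


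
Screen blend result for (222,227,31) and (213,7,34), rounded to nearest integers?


Screen: C = 255 - (255-A)×(255-B)/255, rounded to nearest integer
R: 255 - (255-222)×(255-213)/255 = 255 - 1386/255 ≈ 255 - 5.435 = 249.565 → 250
G: 255 - (255-227)×(255-7)/255 = 255 - 6944/255 ≈ 255 - 27.231 = 227.769 → 228
B: 255 - (255-31)×(255-34)/255 = 255 - 49504/255 ≈ 255 - 194.133 = 60.867 → 61
= RGB(250, 228, 61)


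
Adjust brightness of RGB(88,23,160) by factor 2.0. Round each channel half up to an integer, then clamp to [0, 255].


Multiply each channel by 2.0, round half up, clamp to [0, 255]
R: 88×2.0 = 176
G: 23×2.0 = 46
B: 160×2.0 = 320 → clamp → 255
= RGB(176, 46, 255)


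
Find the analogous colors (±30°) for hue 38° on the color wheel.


Base hue: 38°
Left analog: (38 - 30) mod 360 = 8°
Right analog: (38 + 30) mod 360 = 68°
Analogous hues = 8° and 68°


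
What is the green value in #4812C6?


Color: #4812C6
R = 48 = 72
G = 12 = 18
B = C6 = 198
Green = 18


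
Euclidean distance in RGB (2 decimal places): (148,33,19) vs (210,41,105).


d = √[(R₁-R₂)² + (G₁-G₂)² + (B₁-B₂)²]
d = √[(148-210)² + (33-41)² + (19-105)²]
d = √[3844 + 64 + 7396]
d = √11304
d ≈ 106.32


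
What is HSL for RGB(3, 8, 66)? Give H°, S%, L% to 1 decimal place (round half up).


Normalize: R'=3/255≈0.0118, G'=8/255≈0.0314, B'=66/255≈0.2588
Max=66/255, Min=3/255, Δ=Max-Min=63/255
L = (Max+Min)/2 = (66+3)/510 = 69/510 = 0.13529… → L = 13.5%
L ≤ 0.5 → S = Δ/(Max+Min) = 63/(66+3) = 63/69 = 0.91304… → S = 91.3%
(the 1/255 factors cancel in S and H, so raw channel differences can be used)
Max is B' → H = 60 × ((R-G)/Δ + 4) = 60 × ((3-8)/63 + 4)
  -5/63 + 4 = -0.0793… + 4 = 3.9206…
  H = 60 × 3.9206… = 235.238…° → H = 235.2°
= HSL(235.2°, 91.3%, 13.5%)


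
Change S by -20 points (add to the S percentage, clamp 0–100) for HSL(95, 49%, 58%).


Original S = 49%
Adjustment = -20 percentage points
New S = 49 + (-20) = 29
Clamp to [0, 100] → 29
= HSL(95°, 29%, 58%)


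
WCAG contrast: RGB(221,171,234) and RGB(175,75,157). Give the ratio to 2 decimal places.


Linearize each sRGB channel c=v/255: c/12.92 if c ≤ 0.04045 else ((c+0.055)/1.055)^2.4
L = 0.2126×R_lin + 0.7152×G_lin + 0.0722×B_lin
Color 1 (221,171,234):
  R=221: 221/255≈0.8667 > 0.04045 → ((0.8667+0.055)/1.055)^2.4 ≈ 0.72306
  G=171: 171/255≈0.6706 > 0.04045 → ((0.6706+0.055)/1.055)^2.4 ≈ 0.40724
  B=234: 234/255≈0.9176 > 0.04045 → ((0.9176+0.055)/1.055)^2.4 ≈ 0.82279
  L1 = 0.2126×0.72306 + 0.7152×0.40724 + 0.0722×0.82279 ≈ 0.50438
Color 2 (175,75,157):
  R=175: 175/255≈0.6863 > 0.04045 → ((0.6863+0.055)/1.055)^2.4 ≈ 0.42869
  G=75: 75/255≈0.2941 > 0.04045 → ((0.2941+0.055)/1.055)^2.4 ≈ 0.07036
  B=157: 157/255≈0.6157 > 0.04045 → ((0.6157+0.055)/1.055)^2.4 ≈ 0.33716
  L2 = 0.2126×0.42869 + 0.7152×0.07036 + 0.0722×0.33716 ≈ 0.16580
Lighter = 0.50438, Darker = 0.16580
Ratio = (L_lighter + 0.05) / (L_darker + 0.05)
Ratio = (0.50438 + 0.05) / (0.16580 + 0.05) = 0.55438 / 0.21580 ≈ 2.5689
Ratio ≈ 2.57:1


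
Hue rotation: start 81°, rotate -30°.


New hue = (H + rotation) mod 360
New hue = (81 -30) mod 360
= 51 mod 360
= 51°


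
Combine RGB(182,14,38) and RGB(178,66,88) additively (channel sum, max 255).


Additive: each channel = min(255, C₁+C₂)
R: 182+178 = 360 → 255
G: 14+66 = 80 → 80
B: 38+88 = 126 → 126
= RGB(255, 80, 126)


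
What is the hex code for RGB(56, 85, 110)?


R = 56 → 38 (hex)
G = 85 → 55 (hex)
B = 110 → 6E (hex)
Hex = #38556E


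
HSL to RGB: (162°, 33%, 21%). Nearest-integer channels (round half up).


H=162°, S=0.33, L=0.21
C = (1-|2L-1|)×S = (1-|-0.58|)×0.33 = 0.1386
H' = H/60 = 162/60 ≈ 2.7000; X = C×(1-|H' mod 2 - 1|) = 0.09702
m = L - C/2 = 0.21 - 0.0693 = 0.1407
Sector ⌊H'⌋ = 2 → (R',G',B') = (0.0, 0.1386, 0.09702)
RGB = ((R'+m)×255, (G'+m)×255, (B'+m)×255) = (35.8785, 71.2215, 60.6186)
Round half up → RGB(36, 71, 61)


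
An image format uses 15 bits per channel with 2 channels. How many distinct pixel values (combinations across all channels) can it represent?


Total bits = 15 bits/channel × 2 channels = 30 bits
Distinct pixel values = 2^30
= 1,073,741,824 pixel values


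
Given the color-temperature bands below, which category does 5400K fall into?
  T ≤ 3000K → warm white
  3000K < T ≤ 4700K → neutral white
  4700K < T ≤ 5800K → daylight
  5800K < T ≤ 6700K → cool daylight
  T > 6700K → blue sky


Temperature: 5400K
4700K < 5400K ≤ 5800K → daylight
Classification: daylight


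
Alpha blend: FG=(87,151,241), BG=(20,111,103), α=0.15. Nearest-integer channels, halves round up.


C = α×F + (1-α)×B, with 1-α = 0.85
R: 0.15×87 + 0.85×20 = 13.05 + 17.00 = 30.05 → 30
G: 0.15×151 + 0.85×111 = 22.65 + 94.35 = 117.00 → 117
B: 0.15×241 + 0.85×103 = 36.15 + 87.55 = 123.70 → 124
= RGB(30, 117, 124)


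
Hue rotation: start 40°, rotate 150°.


New hue = (H + rotation) mod 360
New hue = (40 + 150) mod 360
= 190 mod 360
= 190°


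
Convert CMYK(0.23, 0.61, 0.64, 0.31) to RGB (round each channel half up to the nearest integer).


R = 255 × (1-C) × (1-K) = 255 × 0.77 × 0.69 = 135.4815 → 135
G = 255 × (1-M) × (1-K) = 255 × 0.39 × 0.69 = 68.6205 → 69
B = 255 × (1-Y) × (1-K) = 255 × 0.36 × 0.69 = 63.342 → 63
= RGB(135, 69, 63)


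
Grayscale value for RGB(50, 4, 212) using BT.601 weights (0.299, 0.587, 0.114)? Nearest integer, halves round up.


Gray = 0.299×R + 0.587×G + 0.114×B
Gray = 0.299×50 + 0.587×4 + 0.114×212
Gray = 14.950 + 2.348 + 24.168
Gray = 41.466 → round half up → 41
Gray = 41


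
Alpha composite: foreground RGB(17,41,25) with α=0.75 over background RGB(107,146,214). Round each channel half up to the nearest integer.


C = α×F + (1-α)×B, with 1-α = 0.25
R: 0.75×17 + 0.25×107 = 12.75 + 26.75 = 39.50 → 40
G: 0.75×41 + 0.25×146 = 30.75 + 36.50 = 67.25 → 67
B: 0.75×25 + 0.25×214 = 18.75 + 53.50 = 72.25 → 72
= RGB(40, 67, 72)


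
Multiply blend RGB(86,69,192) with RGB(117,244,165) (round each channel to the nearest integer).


Multiply: C = A×B/255, rounded to nearest integer
R: 86×117/255 = 10062/255 ≈ 39.459 → 39
G: 69×244/255 = 16836/255 ≈ 66.024 → 66
B: 192×165/255 = 31680/255 ≈ 124.235 → 124
= RGB(39, 66, 124)


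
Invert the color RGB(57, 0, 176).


Invert: (255-R, 255-G, 255-B)
R: 255-57 = 198
G: 255-0 = 255
B: 255-176 = 79
= RGB(198, 255, 79)


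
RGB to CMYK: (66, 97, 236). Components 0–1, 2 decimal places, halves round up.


R'=66/255≈0.2588, G'=97/255≈0.3804, B'=236/255≈0.9255
K = 1 - max(R',G',B') = 1 - 236/255 = 19/255 = 0.07450… → 0.07
(1-R'-K)/(1-K) simplifies to (max-R)/max with max = 236:
C = (236-66)/236 = 170/236 = 0.72033… → 0.72
M = (236-97)/236 = 139/236 = 0.58898… → 0.59
Y = (236-236)/236 = 0/236 = 0 → 0.00
= CMYK(0.72, 0.59, 0.00, 0.07)


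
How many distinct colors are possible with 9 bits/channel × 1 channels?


Total bits = 9 bits/channel × 1 channels = 9 bits
Distinct colors = 2^9
= 512 colors


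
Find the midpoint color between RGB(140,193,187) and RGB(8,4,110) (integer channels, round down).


Midpoint: each channel = ⌊(C₁+C₂)/2⌋
R: ⌊(140+8)/2⌋ = 74
G: ⌊(193+4)/2⌋ = 98
B: ⌊(187+110)/2⌋ = 148
= RGB(74, 98, 148)


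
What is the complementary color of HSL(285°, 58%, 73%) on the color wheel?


Complement = opposite side of color wheel = hue + 180°
H' = (285 + 180) mod 360 = 105°
S and L unchanged.
= HSL(105°, 58%, 73%)


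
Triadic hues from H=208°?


Triadic: equally spaced at 120° intervals
H1 = 208°
H2 = (208 + 120) mod 360 = 328°
H3 = (208 + 240) mod 360 = 88°
Triadic = 208°, 328°, 88°


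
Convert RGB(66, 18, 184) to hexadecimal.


R = 66 → 42 (hex)
G = 18 → 12 (hex)
B = 184 → B8 (hex)
Hex = #4212B8


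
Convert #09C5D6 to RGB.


09 → 9 (R)
C5 → 197 (G)
D6 → 214 (B)
= RGB(9, 197, 214)


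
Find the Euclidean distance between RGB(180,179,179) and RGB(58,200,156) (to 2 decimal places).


d = √[(R₁-R₂)² + (G₁-G₂)² + (B₁-B₂)²]
d = √[(180-58)² + (179-200)² + (179-156)²]
d = √[14884 + 441 + 529]
d = √15854
d ≈ 125.91


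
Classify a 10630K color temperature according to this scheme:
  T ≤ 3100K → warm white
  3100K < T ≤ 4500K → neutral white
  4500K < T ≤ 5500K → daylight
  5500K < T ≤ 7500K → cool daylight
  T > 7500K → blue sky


Temperature: 10630K
10630K > 7500K → blue sky
Classification: blue sky


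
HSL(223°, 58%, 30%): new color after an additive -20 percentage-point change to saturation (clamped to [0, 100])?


Original S = 58%
Adjustment = -20 percentage points
New S = 58 + (-20) = 38
Clamp to [0, 100] → 38
= HSL(223°, 38%, 30%)


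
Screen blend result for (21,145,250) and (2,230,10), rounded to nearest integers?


Screen: C = 255 - (255-A)×(255-B)/255, rounded to nearest integer
R: 255 - (255-21)×(255-2)/255 = 255 - 59202/255 ≈ 255 - 232.165 = 22.835 → 23
G: 255 - (255-145)×(255-230)/255 = 255 - 2750/255 ≈ 255 - 10.784 = 244.216 → 244
B: 255 - (255-250)×(255-10)/255 = 255 - 1225/255 ≈ 255 - 4.804 = 250.196 → 250
= RGB(23, 244, 250)


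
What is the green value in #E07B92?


Color: #E07B92
R = E0 = 224
G = 7B = 123
B = 92 = 146
Green = 123


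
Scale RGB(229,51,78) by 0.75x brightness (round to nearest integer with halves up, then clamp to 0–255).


Multiply each channel by 0.75, round half up, clamp to [0, 255]
R: 229×0.75 = 171.75 → round → 172
G: 51×0.75 = 38.25 → round → 38
B: 78×0.75 = 58.5 → round → 59
= RGB(172, 38, 59)


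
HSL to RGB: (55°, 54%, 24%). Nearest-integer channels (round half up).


H=55°, S=0.54, L=0.24
C = (1-|2L-1|)×S = (1-|-0.52|)×0.54 = 0.2592
H' = H/60 = 55/60 ≈ 0.9167; X = C×(1-|H' mod 2 - 1|) = 0.2376
m = L - C/2 = 0.24 - 0.1296 = 0.1104
Sector ⌊H'⌋ = 0 → (R',G',B') = (0.2592, 0.2376, 0.0)
RGB = ((R'+m)×255, (G'+m)×255, (B'+m)×255) = (94.248, 88.74, 28.152)
Round half up → RGB(94, 89, 28)


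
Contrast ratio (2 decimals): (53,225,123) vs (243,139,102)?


Linearize each sRGB channel c=v/255: c/12.92 if c ≤ 0.04045 else ((c+0.055)/1.055)^2.4
L = 0.2126×R_lin + 0.7152×G_lin + 0.0722×B_lin
Color 1 (53,225,123):
  R=53: 53/255≈0.2078 > 0.04045 → ((0.2078+0.055)/1.055)^2.4 ≈ 0.03560
  G=225: 225/255≈0.8824 > 0.04045 → ((0.8824+0.055)/1.055)^2.4 ≈ 0.75294
  B=123: 123/255≈0.4824 > 0.04045 → ((0.4824+0.055)/1.055)^2.4 ≈ 0.19807
  L1 = 0.2126×0.03560 + 0.7152×0.75294 + 0.0722×0.19807 ≈ 0.56037
Color 2 (243,139,102):
  R=243: 243/255≈0.9529 > 0.04045 → ((0.9529+0.055)/1.055)^2.4 ≈ 0.89627
  G=139: 139/255≈0.5451 > 0.04045 → ((0.5451+0.055)/1.055)^2.4 ≈ 0.25818
  B=102: 102/255≈0.4000 > 0.04045 → ((0.4000+0.055)/1.055)^2.4 ≈ 0.13287
  L2 = 0.2126×0.89627 + 0.7152×0.25818 + 0.0722×0.13287 ≈ 0.38479
Lighter = 0.56037, Darker = 0.38479
Ratio = (L_lighter + 0.05) / (L_darker + 0.05)
Ratio = (0.56037 + 0.05) / (0.38479 + 0.05) = 0.61037 / 0.43479 ≈ 1.4038
Ratio ≈ 1.40:1


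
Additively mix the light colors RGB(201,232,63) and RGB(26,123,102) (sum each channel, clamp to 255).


Additive: each channel = min(255, C₁+C₂)
R: 201+26 = 227 → 227
G: 232+123 = 355 → 255
B: 63+102 = 165 → 165
= RGB(227, 255, 165)


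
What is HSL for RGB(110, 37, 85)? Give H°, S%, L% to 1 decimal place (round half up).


Normalize: R'=110/255≈0.4314, G'=37/255≈0.1451, B'=85/255≈0.3333
Max=110/255, Min=37/255, Δ=Max-Min=73/255
L = (Max+Min)/2 = (110+37)/510 = 147/510 = 0.28823… → L = 28.8%
L ≤ 0.5 → S = Δ/(Max+Min) = 73/(110+37) = 73/147 = 0.49659… → S = 49.7%
(the 1/255 factors cancel in S and H, so raw channel differences can be used)
Max is R' → H = 60 × (((G-B)/Δ) mod 6) = 60 × (((37-85)/73) mod 6)
  (-48)/73 = -0.6575…; negative, so add 6 → 5.3424…
  H = 60 × 5.3424… = 320.547…° → H = 320.5°
= HSL(320.5°, 49.7%, 28.8%)


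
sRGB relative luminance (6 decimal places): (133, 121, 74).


Linearize each channel (sRGB transfer function): c = v/255; c_lin = c/12.92 if c ≤ 0.04045, else ((c+0.055)/1.055)^2.4
  R: 133/255 ≈ 0.521569 > 0.04045 → ((0.521569+0.055)/1.055)^2.4 ≈ 0.234551
  G: 121/255 ≈ 0.474510 > 0.04045 → ((0.474510+0.055)/1.055)^2.4 ≈ 0.191202
  B: 74/255 ≈ 0.290196 > 0.04045 → ((0.290196+0.055)/1.055)^2.4 ≈ 0.068478
R_lin = 0.234551, G_lin = 0.191202, B_lin = 0.068478
L = 0.2126×R + 0.7152×G + 0.0722×B
L = 0.2126×0.234551 + 0.7152×0.191202 + 0.0722×0.068478
L ≈ 0.191557


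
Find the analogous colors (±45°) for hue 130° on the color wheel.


Base hue: 130°
Left analog: (130 - 45) mod 360 = 85°
Right analog: (130 + 45) mod 360 = 175°
Analogous hues = 85° and 175°


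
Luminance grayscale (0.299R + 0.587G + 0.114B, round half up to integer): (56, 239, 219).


Gray = 0.299×R + 0.587×G + 0.114×B
Gray = 0.299×56 + 0.587×239 + 0.114×219
Gray = 16.744 + 140.293 + 24.966
Gray = 182.003 → round half up → 182
Gray = 182


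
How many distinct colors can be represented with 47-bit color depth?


Colors = 2^bits = 2^47
= 140,737,488,355,328 colors


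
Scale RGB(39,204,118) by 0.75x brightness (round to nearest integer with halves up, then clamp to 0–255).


Multiply each channel by 0.75, round half up, clamp to [0, 255]
R: 39×0.75 = 29.25 → round → 29
G: 204×0.75 = 153
B: 118×0.75 = 88.5 → round → 89
= RGB(29, 153, 89)


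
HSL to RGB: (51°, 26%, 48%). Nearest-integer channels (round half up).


H=51°, S=0.26, L=0.48
C = (1-|2L-1|)×S = (1-|-0.04|)×0.26 = 0.2496
H' = H/60 = 51/60 ≈ 0.8500; X = C×(1-|H' mod 2 - 1|) = 0.21216
m = L - C/2 = 0.48 - 0.1248 = 0.3552
Sector ⌊H'⌋ = 0 → (R',G',B') = (0.2496, 0.21216, 0.0)
RGB = ((R'+m)×255, (G'+m)×255, (B'+m)×255) = (154.224, 144.6768, 90.576)
Round half up → RGB(154, 145, 91)


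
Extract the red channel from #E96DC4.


Color: #E96DC4
R = E9 = 233
G = 6D = 109
B = C4 = 196
Red = 233


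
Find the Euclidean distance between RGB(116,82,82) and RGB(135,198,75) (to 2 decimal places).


d = √[(R₁-R₂)² + (G₁-G₂)² + (B₁-B₂)²]
d = √[(116-135)² + (82-198)² + (82-75)²]
d = √[361 + 13456 + 49]
d = √13866
d ≈ 117.75


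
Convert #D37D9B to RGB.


D3 → 211 (R)
7D → 125 (G)
9B → 155 (B)
= RGB(211, 125, 155)


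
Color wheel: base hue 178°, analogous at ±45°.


Base hue: 178°
Left analog: (178 - 45) mod 360 = 133°
Right analog: (178 + 45) mod 360 = 223°
Analogous hues = 133° and 223°


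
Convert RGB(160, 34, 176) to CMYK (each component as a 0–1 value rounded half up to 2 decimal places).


R'=160/255≈0.6275, G'=34/255≈0.1333, B'=176/255≈0.6902
K = 1 - max(R',G',B') = 1 - 176/255 = 79/255 = 0.30980… → 0.31
(1-R'-K)/(1-K) simplifies to (max-R)/max with max = 176:
C = (176-160)/176 = 16/176 = 0.09090… → 0.09
M = (176-34)/176 = 142/176 = 0.80681… → 0.81
Y = (176-176)/176 = 0/176 = 0 → 0.00
= CMYK(0.09, 0.81, 0.00, 0.31)


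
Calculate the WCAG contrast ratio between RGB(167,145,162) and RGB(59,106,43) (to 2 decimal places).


Linearize each sRGB channel c=v/255: c/12.92 if c ≤ 0.04045 else ((c+0.055)/1.055)^2.4
L = 0.2126×R_lin + 0.7152×G_lin + 0.0722×B_lin
Color 1 (167,145,162):
  R=167: 167/255≈0.6549 > 0.04045 → ((0.6549+0.055)/1.055)^2.4 ≈ 0.38643
  G=145: 145/255≈0.5686 > 0.04045 → ((0.5686+0.055)/1.055)^2.4 ≈ 0.28315
  B=162: 162/255≈0.6353 > 0.04045 → ((0.6353+0.055)/1.055)^2.4 ≈ 0.36131
  L1 = 0.2126×0.38643 + 0.7152×0.28315 + 0.0722×0.36131 ≈ 0.31075
Color 2 (59,106,43):
  R=59: 59/255≈0.2314 > 0.04045 → ((0.2314+0.055)/1.055)^2.4 ≈ 0.04374
  G=106: 106/255≈0.4157 > 0.04045 → ((0.4157+0.055)/1.055)^2.4 ≈ 0.14413
  B=43: 43/255≈0.1686 > 0.04045 → ((0.1686+0.055)/1.055)^2.4 ≈ 0.02416
  L2 = 0.2126×0.04374 + 0.7152×0.14413 + 0.0722×0.02416 ≈ 0.11412
Lighter = 0.31075, Darker = 0.11412
Ratio = (L_lighter + 0.05) / (L_darker + 0.05)
Ratio = (0.31075 + 0.05) / (0.11412 + 0.05) = 0.36075 / 0.16412 ≈ 2.1980
Ratio ≈ 2.20:1


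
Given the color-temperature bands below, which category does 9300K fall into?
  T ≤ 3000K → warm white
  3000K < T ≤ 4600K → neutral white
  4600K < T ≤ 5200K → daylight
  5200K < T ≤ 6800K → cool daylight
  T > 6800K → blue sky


Temperature: 9300K
9300K > 6800K → blue sky
Classification: blue sky


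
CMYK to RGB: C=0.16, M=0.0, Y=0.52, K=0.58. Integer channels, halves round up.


R = 255 × (1-C) × (1-K) = 255 × 0.84 × 0.42 = 89.964 → 90
G = 255 × (1-M) × (1-K) = 255 × 1.00 × 0.42 = 107.1 → 107
B = 255 × (1-Y) × (1-K) = 255 × 0.48 × 0.42 = 51.408 → 51
= RGB(90, 107, 51)


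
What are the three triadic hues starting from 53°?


Triadic: equally spaced at 120° intervals
H1 = 53°
H2 = (53 + 120) mod 360 = 173°
H3 = (53 + 240) mod 360 = 293°
Triadic = 53°, 173°, 293°


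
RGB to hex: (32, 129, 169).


R = 32 → 20 (hex)
G = 129 → 81 (hex)
B = 169 → A9 (hex)
Hex = #2081A9


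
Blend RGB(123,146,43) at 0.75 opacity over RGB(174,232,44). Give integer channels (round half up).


C = α×F + (1-α)×B, with 1-α = 0.25
R: 0.75×123 + 0.25×174 = 92.25 + 43.50 = 135.75 → 136
G: 0.75×146 + 0.25×232 = 109.50 + 58.00 = 167.50 → 168
B: 0.75×43 + 0.25×44 = 32.25 + 11.00 = 43.25 → 43
= RGB(136, 168, 43)


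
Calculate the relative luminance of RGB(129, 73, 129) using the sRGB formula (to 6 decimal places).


Linearize each channel (sRGB transfer function): c = v/255; c_lin = c/12.92 if c ≤ 0.04045, else ((c+0.055)/1.055)^2.4
  R: 129/255 ≈ 0.505882 > 0.04045 → ((0.505882+0.055)/1.055)^2.4 ≈ 0.219526
  G: 73/255 ≈ 0.286275 > 0.04045 → ((0.286275+0.055)/1.055)^2.4 ≈ 0.066626
  B: 129/255 ≈ 0.505882 > 0.04045 → ((0.505882+0.055)/1.055)^2.4 ≈ 0.219526
R_lin = 0.219526, G_lin = 0.066626, B_lin = 0.219526
L = 0.2126×R + 0.7152×G + 0.0722×B
L = 0.2126×0.219526 + 0.7152×0.066626 + 0.0722×0.219526
L ≈ 0.110172


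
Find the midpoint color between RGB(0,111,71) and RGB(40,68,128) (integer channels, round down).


Midpoint: each channel = ⌊(C₁+C₂)/2⌋
R: ⌊(0+40)/2⌋ = 20
G: ⌊(111+68)/2⌋ = 89
B: ⌊(71+128)/2⌋ = 99
= RGB(20, 89, 99)


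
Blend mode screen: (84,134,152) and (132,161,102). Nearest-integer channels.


Screen: C = 255 - (255-A)×(255-B)/255, rounded to nearest integer
R: 255 - (255-84)×(255-132)/255 = 255 - 21033/255 ≈ 255 - 82.482 = 172.518 → 173
G: 255 - (255-134)×(255-161)/255 = 255 - 11374/255 ≈ 255 - 44.604 = 210.396 → 210
B: 255 - (255-152)×(255-102)/255 = 255 - 15759/255 ≈ 255 - 61.800 = 193.200 → 193
= RGB(173, 210, 193)


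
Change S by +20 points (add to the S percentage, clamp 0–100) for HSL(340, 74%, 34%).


Original S = 74%
Adjustment = +20 percentage points
New S = 74 + (20) = 94
Clamp to [0, 100] → 94
= HSL(340°, 94%, 34%)


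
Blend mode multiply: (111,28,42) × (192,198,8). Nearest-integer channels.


Multiply: C = A×B/255, rounded to nearest integer
R: 111×192/255 = 21312/255 ≈ 83.576 → 84
G: 28×198/255 = 5544/255 ≈ 21.741 → 22
B: 42×8/255 = 336/255 ≈ 1.318 → 1
= RGB(84, 22, 1)


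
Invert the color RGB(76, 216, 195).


Invert: (255-R, 255-G, 255-B)
R: 255-76 = 179
G: 255-216 = 39
B: 255-195 = 60
= RGB(179, 39, 60)


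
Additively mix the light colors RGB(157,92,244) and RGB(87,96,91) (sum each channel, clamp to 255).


Additive: each channel = min(255, C₁+C₂)
R: 157+87 = 244 → 244
G: 92+96 = 188 → 188
B: 244+91 = 335 → 255
= RGB(244, 188, 255)


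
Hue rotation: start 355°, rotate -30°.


New hue = (H + rotation) mod 360
New hue = (355 -30) mod 360
= 325 mod 360
= 325°


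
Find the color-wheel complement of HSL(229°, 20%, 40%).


Complement = opposite side of color wheel = hue + 180°
H' = (229 + 180) mod 360 = 49°
S and L unchanged.
= HSL(49°, 20%, 40%)


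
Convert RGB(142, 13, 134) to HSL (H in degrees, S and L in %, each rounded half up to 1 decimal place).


Normalize: R'=142/255≈0.5569, G'=13/255≈0.0510, B'=134/255≈0.5255
Max=142/255, Min=13/255, Δ=Max-Min=129/255
L = (Max+Min)/2 = (142+13)/510 = 155/510 = 0.30392… → L = 30.4%
L ≤ 0.5 → S = Δ/(Max+Min) = 129/(142+13) = 129/155 = 0.83225… → S = 83.2%
(the 1/255 factors cancel in S and H, so raw channel differences can be used)
Max is R' → H = 60 × (((G-B)/Δ) mod 6) = 60 × (((13-134)/129) mod 6)
  (-121)/129 = -0.9379…; negative, so add 6 → 5.0620…
  H = 60 × 5.0620… = 303.720…° → H = 303.7°
= HSL(303.7°, 83.2%, 30.4%)


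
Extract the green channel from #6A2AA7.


Color: #6A2AA7
R = 6A = 106
G = 2A = 42
B = A7 = 167
Green = 42


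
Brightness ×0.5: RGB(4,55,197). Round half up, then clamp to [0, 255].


Multiply each channel by 0.5, round half up, clamp to [0, 255]
R: 4×0.5 = 2
G: 55×0.5 = 27.5 → round → 28
B: 197×0.5 = 98.5 → round → 99
= RGB(2, 28, 99)


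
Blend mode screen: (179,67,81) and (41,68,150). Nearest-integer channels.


Screen: C = 255 - (255-A)×(255-B)/255, rounded to nearest integer
R: 255 - (255-179)×(255-41)/255 = 255 - 16264/255 ≈ 255 - 63.780 = 191.220 → 191
G: 255 - (255-67)×(255-68)/255 = 255 - 35156/255 ≈ 255 - 137.867 = 117.133 → 117
B: 255 - (255-81)×(255-150)/255 = 255 - 18270/255 ≈ 255 - 71.647 = 183.353 → 183
= RGB(191, 117, 183)


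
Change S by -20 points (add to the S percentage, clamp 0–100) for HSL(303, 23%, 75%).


Original S = 23%
Adjustment = -20 percentage points
New S = 23 + (-20) = 3
Clamp to [0, 100] → 3
= HSL(303°, 3%, 75%)


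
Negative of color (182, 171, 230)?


Invert: (255-R, 255-G, 255-B)
R: 255-182 = 73
G: 255-171 = 84
B: 255-230 = 25
= RGB(73, 84, 25)


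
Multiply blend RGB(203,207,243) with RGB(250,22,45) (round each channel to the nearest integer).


Multiply: C = A×B/255, rounded to nearest integer
R: 203×250/255 = 50750/255 ≈ 199.020 → 199
G: 207×22/255 = 4554/255 ≈ 17.859 → 18
B: 243×45/255 = 10935/255 ≈ 42.882 → 43
= RGB(199, 18, 43)


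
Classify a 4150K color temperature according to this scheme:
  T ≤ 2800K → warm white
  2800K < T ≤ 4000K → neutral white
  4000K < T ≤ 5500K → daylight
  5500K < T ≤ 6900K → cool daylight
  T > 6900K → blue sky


Temperature: 4150K
4000K < 4150K ≤ 5500K → daylight
Classification: daylight


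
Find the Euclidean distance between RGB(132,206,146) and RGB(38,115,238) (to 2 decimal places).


d = √[(R₁-R₂)² + (G₁-G₂)² + (B₁-B₂)²]
d = √[(132-38)² + (206-115)² + (146-238)²]
d = √[8836 + 8281 + 8464]
d = √25581
d ≈ 159.94


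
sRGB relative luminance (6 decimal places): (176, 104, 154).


Linearize each channel (sRGB transfer function): c = v/255; c_lin = c/12.92 if c ≤ 0.04045, else ((c+0.055)/1.055)^2.4
  R: 176/255 ≈ 0.690196 > 0.04045 → ((0.690196+0.055)/1.055)^2.4 ≈ 0.434154
  G: 104/255 ≈ 0.407843 > 0.04045 → ((0.407843+0.055)/1.055)^2.4 ≈ 0.138432
  B: 154/255 ≈ 0.603922 > 0.04045 → ((0.603922+0.055)/1.055)^2.4 ≈ 0.323143
R_lin = 0.434154, G_lin = 0.138432, B_lin = 0.323143
L = 0.2126×R + 0.7152×G + 0.0722×B
L = 0.2126×0.434154 + 0.7152×0.138432 + 0.0722×0.323143
L ≈ 0.214638


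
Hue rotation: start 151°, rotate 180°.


New hue = (H + rotation) mod 360
New hue = (151 + 180) mod 360
= 331 mod 360
= 331°


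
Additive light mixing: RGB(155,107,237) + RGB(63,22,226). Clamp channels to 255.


Additive: each channel = min(255, C₁+C₂)
R: 155+63 = 218 → 218
G: 107+22 = 129 → 129
B: 237+226 = 463 → 255
= RGB(218, 129, 255)


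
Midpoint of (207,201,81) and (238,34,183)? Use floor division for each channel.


Midpoint: each channel = ⌊(C₁+C₂)/2⌋
R: ⌊(207+238)/2⌋ = 222
G: ⌊(201+34)/2⌋ = 117
B: ⌊(81+183)/2⌋ = 132
= RGB(222, 117, 132)


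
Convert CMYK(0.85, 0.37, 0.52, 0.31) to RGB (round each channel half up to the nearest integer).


R = 255 × (1-C) × (1-K) = 255 × 0.15 × 0.69 = 26.3925 → 26
G = 255 × (1-M) × (1-K) = 255 × 0.63 × 0.69 = 110.8485 → 111
B = 255 × (1-Y) × (1-K) = 255 × 0.48 × 0.69 = 84.456 → 84
= RGB(26, 111, 84)


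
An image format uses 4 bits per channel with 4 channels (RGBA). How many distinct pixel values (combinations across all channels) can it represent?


Total bits = 4 bits/channel × 4 channels = 16 bits
Distinct pixel values = 2^16
= 65,536 pixel values


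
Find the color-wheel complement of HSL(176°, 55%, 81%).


Complement = opposite side of color wheel = hue + 180°
H' = (176 + 180) mod 360 = 356°
S and L unchanged.
= HSL(356°, 55%, 81%)


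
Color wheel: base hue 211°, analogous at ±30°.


Base hue: 211°
Left analog: (211 - 30) mod 360 = 181°
Right analog: (211 + 30) mod 360 = 241°
Analogous hues = 181° and 241°


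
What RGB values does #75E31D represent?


75 → 117 (R)
E3 → 227 (G)
1D → 29 (B)
= RGB(117, 227, 29)


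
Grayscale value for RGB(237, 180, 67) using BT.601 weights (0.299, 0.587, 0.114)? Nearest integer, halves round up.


Gray = 0.299×R + 0.587×G + 0.114×B
Gray = 0.299×237 + 0.587×180 + 0.114×67
Gray = 70.863 + 105.660 + 7.638
Gray = 184.161 → round half up → 184
Gray = 184


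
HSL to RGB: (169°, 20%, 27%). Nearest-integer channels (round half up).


H=169°, S=0.20, L=0.27
C = (1-|2L-1|)×S = (1-|-0.46|)×0.20 = 0.108
H' = H/60 = 169/60 ≈ 2.8167; X = C×(1-|H' mod 2 - 1|) = 0.0882
m = L - C/2 = 0.27 - 0.054 = 0.216
Sector ⌊H'⌋ = 2 → (R',G',B') = (0.0, 0.108, 0.0882)
RGB = ((R'+m)×255, (G'+m)×255, (B'+m)×255) = (55.08, 82.62, 77.571)
Round half up → RGB(55, 83, 78)


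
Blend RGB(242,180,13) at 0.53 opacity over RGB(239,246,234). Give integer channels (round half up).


C = α×F + (1-α)×B, with 1-α = 0.47
R: 0.53×242 + 0.47×239 = 128.26 + 112.33 = 240.59 → 241
G: 0.53×180 + 0.47×246 = 95.40 + 115.62 = 211.02 → 211
B: 0.53×13 + 0.47×234 = 6.89 + 109.98 = 116.87 → 117
= RGB(241, 211, 117)


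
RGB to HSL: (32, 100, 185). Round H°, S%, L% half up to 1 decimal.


Normalize: R'=32/255≈0.1255, G'=100/255≈0.3922, B'=185/255≈0.7255
Max=185/255, Min=32/255, Δ=Max-Min=153/255
L = (Max+Min)/2 = (185+32)/510 = 217/510 = 0.42549… → L = 42.5%
L ≤ 0.5 → S = Δ/(Max+Min) = 153/(185+32) = 153/217 = 0.70506… → S = 70.5%
(the 1/255 factors cancel in S and H, so raw channel differences can be used)
Max is B' → H = 60 × ((R-G)/Δ + 4) = 60 × ((32-100)/153 + 4)
  -68/153 + 4 = -0.4444… + 4 = 3.5555…
  H = 60 × 3.5555… = 213.333…° → H = 213.3°
= HSL(213.3°, 70.5%, 42.5%)


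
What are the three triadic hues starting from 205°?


Triadic: equally spaced at 120° intervals
H1 = 205°
H2 = (205 + 120) mod 360 = 325°
H3 = (205 + 240) mod 360 = 85°
Triadic = 205°, 325°, 85°


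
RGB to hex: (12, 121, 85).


R = 12 → 0C (hex)
G = 121 → 79 (hex)
B = 85 → 55 (hex)
Hex = #0C7955


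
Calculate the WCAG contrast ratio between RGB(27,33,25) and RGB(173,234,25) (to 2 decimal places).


Linearize each sRGB channel c=v/255: c/12.92 if c ≤ 0.04045 else ((c+0.055)/1.055)^2.4
L = 0.2126×R_lin + 0.7152×G_lin + 0.0722×B_lin
Color 1 (27,33,25):
  R=27: 27/255≈0.1059 > 0.04045 → ((0.1059+0.055)/1.055)^2.4 ≈ 0.01096
  G=33: 33/255≈0.1294 > 0.04045 → ((0.1294+0.055)/1.055)^2.4 ≈ 0.01521
  B=25: 25/255≈0.0980 > 0.04045 → ((0.0980+0.055)/1.055)^2.4 ≈ 0.00972
  L1 = 0.2126×0.01096 + 0.7152×0.01521 + 0.0722×0.00972 ≈ 0.01391
Color 2 (173,234,25):
  R=173: 173/255≈0.6784 > 0.04045 → ((0.6784+0.055)/1.055)^2.4 ≈ 0.41789
  G=234: 234/255≈0.9176 > 0.04045 → ((0.9176+0.055)/1.055)^2.4 ≈ 0.82279
  B=25: 25/255≈0.0980 > 0.04045 → ((0.0980+0.055)/1.055)^2.4 ≈ 0.00972
  L2 = 0.2126×0.41789 + 0.7152×0.82279 + 0.0722×0.00972 ≈ 0.67800
Lighter = 0.67800, Darker = 0.01391
Ratio = (L_lighter + 0.05) / (L_darker + 0.05)
Ratio = (0.67800 + 0.05) / (0.01391 + 0.05) = 0.72800 / 0.06391 ≈ 11.3912
Ratio ≈ 11.39:1


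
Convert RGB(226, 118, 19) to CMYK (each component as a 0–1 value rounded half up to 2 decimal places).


R'=226/255≈0.8863, G'=118/255≈0.4627, B'=19/255≈0.0745
K = 1 - max(R',G',B') = 1 - 226/255 = 29/255 = 0.11372… → 0.11
(1-R'-K)/(1-K) simplifies to (max-R)/max with max = 226:
C = (226-226)/226 = 0/226 = 0 → 0.00
M = (226-118)/226 = 108/226 = 0.47787… → 0.48
Y = (226-19)/226 = 207/226 = 0.91592… → 0.92
= CMYK(0.00, 0.48, 0.92, 0.11)


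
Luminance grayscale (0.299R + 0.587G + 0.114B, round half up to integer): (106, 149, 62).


Gray = 0.299×R + 0.587×G + 0.114×B
Gray = 0.299×106 + 0.587×149 + 0.114×62
Gray = 31.694 + 87.463 + 7.068
Gray = 126.225 → round half up → 126
Gray = 126


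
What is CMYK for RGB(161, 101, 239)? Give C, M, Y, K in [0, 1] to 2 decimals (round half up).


R'=161/255≈0.6314, G'=101/255≈0.3961, B'=239/255≈0.9373
K = 1 - max(R',G',B') = 1 - 239/255 = 16/255 = 0.06274… → 0.06
(1-R'-K)/(1-K) simplifies to (max-R)/max with max = 239:
C = (239-161)/239 = 78/239 = 0.32635… → 0.33
M = (239-101)/239 = 138/239 = 0.57740… → 0.58
Y = (239-239)/239 = 0/239 = 0 → 0.00
= CMYK(0.33, 0.58, 0.00, 0.06)


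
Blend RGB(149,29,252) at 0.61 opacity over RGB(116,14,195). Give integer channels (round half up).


C = α×F + (1-α)×B, with 1-α = 0.39
R: 0.61×149 + 0.39×116 = 90.89 + 45.24 = 136.13 → 136
G: 0.61×29 + 0.39×14 = 17.69 + 5.46 = 23.15 → 23
B: 0.61×252 + 0.39×195 = 153.72 + 76.05 = 229.77 → 230
= RGB(136, 23, 230)


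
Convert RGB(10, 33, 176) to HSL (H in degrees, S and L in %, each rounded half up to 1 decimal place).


Normalize: R'=10/255≈0.0392, G'=33/255≈0.1294, B'=176/255≈0.6902
Max=176/255, Min=10/255, Δ=Max-Min=166/255
L = (Max+Min)/2 = (176+10)/510 = 186/510 = 0.36470… → L = 36.5%
L ≤ 0.5 → S = Δ/(Max+Min) = 166/(176+10) = 166/186 = 0.89247… → S = 89.2%
(the 1/255 factors cancel in S and H, so raw channel differences can be used)
Max is B' → H = 60 × ((R-G)/Δ + 4) = 60 × ((10-33)/166 + 4)
  -23/166 + 4 = -0.1385… + 4 = 3.8614…
  H = 60 × 3.8614… = 231.686…° → H = 231.7°
= HSL(231.7°, 89.2%, 36.5%)


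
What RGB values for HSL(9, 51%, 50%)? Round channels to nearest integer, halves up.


H=9°, S=0.51, L=0.50
C = (1-|2L-1|)×S = (1-|0.00|)×0.51 = 0.51
H' = H/60 = 9/60 ≈ 0.1500; X = C×(1-|H' mod 2 - 1|) = 0.0765
m = L - C/2 = 0.50 - 0.255 = 0.245
Sector ⌊H'⌋ = 0 → (R',G',B') = (0.51, 0.0765, 0.0)
RGB = ((R'+m)×255, (G'+m)×255, (B'+m)×255) = (192.525, 81.9825, 62.475)
Round half up → RGB(193, 82, 62)


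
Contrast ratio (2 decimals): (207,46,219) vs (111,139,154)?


Linearize each sRGB channel c=v/255: c/12.92 if c ≤ 0.04045 else ((c+0.055)/1.055)^2.4
L = 0.2126×R_lin + 0.7152×G_lin + 0.0722×B_lin
Color 1 (207,46,219):
  R=207: 207/255≈0.8118 > 0.04045 → ((0.8118+0.055)/1.055)^2.4 ≈ 0.62396
  G=46: 46/255≈0.1804 > 0.04045 → ((0.1804+0.055)/1.055)^2.4 ≈ 0.02732
  B=219: 219/255≈0.8588 > 0.04045 → ((0.8588+0.055)/1.055)^2.4 ≈ 0.70838
  L1 = 0.2126×0.62396 + 0.7152×0.02732 + 0.0722×0.70838 ≈ 0.20334
Color 2 (111,139,154):
  R=111: 111/255≈0.4353 > 0.04045 → ((0.4353+0.055)/1.055)^2.4 ≈ 0.15896
  G=139: 139/255≈0.5451 > 0.04045 → ((0.5451+0.055)/1.055)^2.4 ≈ 0.25818
  B=154: 154/255≈0.6039 > 0.04045 → ((0.6039+0.055)/1.055)^2.4 ≈ 0.32314
  L2 = 0.2126×0.15896 + 0.7152×0.25818 + 0.0722×0.32314 ≈ 0.24178
Lighter = 0.24178, Darker = 0.20334
Ratio = (L_lighter + 0.05) / (L_darker + 0.05)
Ratio = (0.24178 + 0.05) / (0.20334 + 0.05) = 0.29178 / 0.25334 ≈ 1.1517
Ratio ≈ 1.15:1


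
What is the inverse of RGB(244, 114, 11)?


Invert: (255-R, 255-G, 255-B)
R: 255-244 = 11
G: 255-114 = 141
B: 255-11 = 244
= RGB(11, 141, 244)


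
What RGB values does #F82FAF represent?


F8 → 248 (R)
2F → 47 (G)
AF → 175 (B)
= RGB(248, 47, 175)


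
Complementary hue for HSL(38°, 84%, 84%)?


Complement = opposite side of color wheel = hue + 180°
H' = (38 + 180) mod 360 = 218°
S and L unchanged.
= HSL(218°, 84%, 84%)


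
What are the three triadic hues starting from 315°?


Triadic: equally spaced at 120° intervals
H1 = 315°
H2 = (315 + 120) mod 360 = 75°
H3 = (315 + 240) mod 360 = 195°
Triadic = 315°, 75°, 195°


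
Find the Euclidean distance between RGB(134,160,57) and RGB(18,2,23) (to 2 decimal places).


d = √[(R₁-R₂)² + (G₁-G₂)² + (B₁-B₂)²]
d = √[(134-18)² + (160-2)² + (57-23)²]
d = √[13456 + 24964 + 1156]
d = √39576
d ≈ 198.94


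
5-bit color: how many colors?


Colors = 2^bits = 2^5
= 32 colors


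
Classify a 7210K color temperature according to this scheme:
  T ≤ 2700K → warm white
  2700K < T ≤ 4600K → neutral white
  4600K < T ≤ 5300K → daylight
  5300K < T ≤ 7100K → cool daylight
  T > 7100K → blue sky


Temperature: 7210K
7210K > 7100K → blue sky
Classification: blue sky


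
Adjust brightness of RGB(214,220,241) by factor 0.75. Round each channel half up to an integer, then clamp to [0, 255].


Multiply each channel by 0.75, round half up, clamp to [0, 255]
R: 214×0.75 = 160.5 → round → 161
G: 220×0.75 = 165
B: 241×0.75 = 180.75 → round → 181
= RGB(161, 165, 181)
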